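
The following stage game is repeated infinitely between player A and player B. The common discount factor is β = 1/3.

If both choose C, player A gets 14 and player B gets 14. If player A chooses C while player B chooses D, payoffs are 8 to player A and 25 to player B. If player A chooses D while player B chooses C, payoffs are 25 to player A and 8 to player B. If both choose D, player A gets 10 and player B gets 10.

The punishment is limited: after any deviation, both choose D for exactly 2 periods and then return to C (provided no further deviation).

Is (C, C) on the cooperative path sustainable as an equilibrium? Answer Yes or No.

A one-shot deviation gives 25 now, then 10 for 2 periods, then back to 14.
Gain from deviating: (25−14) today; loss: (14−10) in each of the next 2 periods.
No-deviation condition: (14−10)(β+…+β^2) ≥ 25−14, i.e. β+…+β^2 ≥ 11/4.
At β = 1/3: β+…+β^2 = 0.4444 < 2.7500.
So cooperation is not sustainable.

No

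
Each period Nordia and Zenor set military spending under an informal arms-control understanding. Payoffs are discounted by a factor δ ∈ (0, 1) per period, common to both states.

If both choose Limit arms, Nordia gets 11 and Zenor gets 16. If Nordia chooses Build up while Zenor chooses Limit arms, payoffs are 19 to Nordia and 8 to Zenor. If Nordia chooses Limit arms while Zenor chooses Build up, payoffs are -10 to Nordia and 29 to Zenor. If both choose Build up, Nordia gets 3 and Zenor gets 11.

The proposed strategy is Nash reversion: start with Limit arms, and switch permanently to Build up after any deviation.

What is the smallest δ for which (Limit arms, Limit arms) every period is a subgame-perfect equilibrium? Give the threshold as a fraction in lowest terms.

Nordia's threshold: (19−11)/(19−3) = 1/2.
Zenor's threshold: (29−16)/(29−11) = 13/18.
1/2 < 13/18, so Zenor binds and δ* = 13/18.

13/18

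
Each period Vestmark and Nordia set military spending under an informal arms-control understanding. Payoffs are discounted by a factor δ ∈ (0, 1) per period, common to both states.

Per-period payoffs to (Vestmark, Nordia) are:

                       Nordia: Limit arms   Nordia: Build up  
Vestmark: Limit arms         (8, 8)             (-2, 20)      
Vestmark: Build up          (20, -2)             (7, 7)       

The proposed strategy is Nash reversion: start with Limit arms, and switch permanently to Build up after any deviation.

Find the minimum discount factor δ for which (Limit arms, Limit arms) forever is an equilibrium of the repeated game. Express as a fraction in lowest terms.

8/(1−δ) ≥ 20 + 7δ/(1−δ)
8 ≥ 20 − 13δ
δ ≥ 12/13.

12/13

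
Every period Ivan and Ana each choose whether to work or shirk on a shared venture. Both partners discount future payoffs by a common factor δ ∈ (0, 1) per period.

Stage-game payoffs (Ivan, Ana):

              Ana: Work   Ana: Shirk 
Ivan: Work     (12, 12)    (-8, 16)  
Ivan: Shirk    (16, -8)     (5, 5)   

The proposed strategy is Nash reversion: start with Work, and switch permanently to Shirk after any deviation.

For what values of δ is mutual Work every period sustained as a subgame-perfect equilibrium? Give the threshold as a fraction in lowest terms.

Under grim trigger the critical discount factor is (T−C)/(T−P) with T = 16, C = 12, P = 5.
δ* = (16−12)/(16−5) = 4/11.

4/11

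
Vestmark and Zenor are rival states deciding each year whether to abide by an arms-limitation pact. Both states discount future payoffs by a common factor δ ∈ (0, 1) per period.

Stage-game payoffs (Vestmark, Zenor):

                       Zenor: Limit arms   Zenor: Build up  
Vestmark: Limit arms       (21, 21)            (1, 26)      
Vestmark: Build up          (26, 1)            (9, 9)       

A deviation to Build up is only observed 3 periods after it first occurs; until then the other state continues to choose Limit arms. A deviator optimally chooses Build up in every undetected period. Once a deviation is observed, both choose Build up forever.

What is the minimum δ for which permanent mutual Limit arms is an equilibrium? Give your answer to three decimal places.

Deviating for the 3 undetected periods gains 26−21 = 5 per period over cooperation, then loses 21−9 = 12 per period forever once punishment starts.
Gain: 5(1 + δ + … + δ^2); loss: 12·δ^3/(1−δ).
No profitable deviation ⇔ 5(1−δ^3) ≤ 12·δ^3, i.e. δ^3 ≥ 5/(5+12) = 5/17.
Hence δ ≥ (5/17)^(1/3) ≈ 0.665.

0.665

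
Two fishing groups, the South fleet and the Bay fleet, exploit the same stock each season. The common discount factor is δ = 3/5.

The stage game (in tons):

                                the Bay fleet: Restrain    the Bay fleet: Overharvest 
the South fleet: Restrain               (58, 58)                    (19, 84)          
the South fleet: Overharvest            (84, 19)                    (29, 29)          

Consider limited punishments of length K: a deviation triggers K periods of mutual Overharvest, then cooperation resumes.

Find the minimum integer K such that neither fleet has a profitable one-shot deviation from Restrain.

2

No profitable deviation requires (58−29)(δ+…+δ^K) ≥ 84−58, i.e. δ+…+δ^K ≥ 26/29 ≈ 0.8966.
With δ = 3/5, the partial sums are K=1: 0.6000, K=2: 0.9600.
K = 2 is the first length at which the sum reaches 0.8966.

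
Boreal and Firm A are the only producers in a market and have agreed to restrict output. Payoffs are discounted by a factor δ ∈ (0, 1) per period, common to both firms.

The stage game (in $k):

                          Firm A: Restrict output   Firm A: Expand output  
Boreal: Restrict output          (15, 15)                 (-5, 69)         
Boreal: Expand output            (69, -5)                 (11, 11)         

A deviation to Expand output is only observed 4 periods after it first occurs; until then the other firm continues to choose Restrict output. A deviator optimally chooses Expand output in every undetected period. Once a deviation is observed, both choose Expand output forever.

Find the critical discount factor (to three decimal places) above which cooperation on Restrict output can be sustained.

0.982

The best deviation is to choose Expand output for all 4 undetected periods, earning 69 each, then 11 forever once detected.
Deviation value: 69(1−δ^4)/(1−δ) + 11δ^4/(1−δ); cooperation value: 15/(1−δ).
IC: 15 ≥ 69(1−δ^4) + 11δ^4 = 69 − 58δ^4.
So δ^4 ≥ 54/58 = 27/29, giving δ ≥ (27/29)^(1/4) ≈ 0.982.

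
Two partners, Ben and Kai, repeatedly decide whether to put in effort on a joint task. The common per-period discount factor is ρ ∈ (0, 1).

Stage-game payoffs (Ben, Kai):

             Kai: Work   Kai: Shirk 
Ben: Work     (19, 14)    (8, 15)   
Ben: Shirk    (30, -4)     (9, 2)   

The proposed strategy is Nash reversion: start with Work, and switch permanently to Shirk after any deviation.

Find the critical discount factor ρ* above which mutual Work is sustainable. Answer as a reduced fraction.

11/21

Ben's threshold: (30−19)/(30−9) = 11/21.
Kai's threshold: (15−14)/(15−2) = 1/13.
11/21 > 1/13, so Ben binds and ρ* = 11/21.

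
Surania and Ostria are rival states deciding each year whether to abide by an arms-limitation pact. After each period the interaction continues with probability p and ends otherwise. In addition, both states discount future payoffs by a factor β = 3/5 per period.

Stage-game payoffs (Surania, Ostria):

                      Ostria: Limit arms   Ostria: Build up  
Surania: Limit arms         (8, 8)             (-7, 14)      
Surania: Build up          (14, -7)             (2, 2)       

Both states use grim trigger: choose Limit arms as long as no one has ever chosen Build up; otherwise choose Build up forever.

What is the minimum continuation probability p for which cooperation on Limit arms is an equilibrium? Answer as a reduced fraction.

5/6

Expected continuation weight on next period's payoff is β·p = 3/5·p, which plays the role of the discount factor.
Cooperation requires 3/5·p ≥ (14−8)/(14−2) = 1/2, hence p ≥ 5/6.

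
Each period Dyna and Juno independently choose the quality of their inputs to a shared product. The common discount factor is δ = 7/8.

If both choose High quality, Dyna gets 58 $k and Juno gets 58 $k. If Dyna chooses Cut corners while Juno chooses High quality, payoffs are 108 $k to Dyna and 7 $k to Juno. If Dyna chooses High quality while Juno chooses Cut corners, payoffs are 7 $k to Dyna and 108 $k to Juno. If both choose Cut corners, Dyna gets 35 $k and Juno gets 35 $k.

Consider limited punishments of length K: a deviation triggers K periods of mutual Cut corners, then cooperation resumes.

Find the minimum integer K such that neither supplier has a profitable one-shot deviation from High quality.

3

No profitable deviation requires (58−35)(δ+…+δ^K) ≥ 108−58, i.e. δ+…+δ^K ≥ 50/23 ≈ 2.1739.
With δ = 7/8, the partial sums are K=1: 0.8750, K=2: 1.6406, K=3: 2.3105.
K = 3 is the first length at which the sum reaches 2.1739.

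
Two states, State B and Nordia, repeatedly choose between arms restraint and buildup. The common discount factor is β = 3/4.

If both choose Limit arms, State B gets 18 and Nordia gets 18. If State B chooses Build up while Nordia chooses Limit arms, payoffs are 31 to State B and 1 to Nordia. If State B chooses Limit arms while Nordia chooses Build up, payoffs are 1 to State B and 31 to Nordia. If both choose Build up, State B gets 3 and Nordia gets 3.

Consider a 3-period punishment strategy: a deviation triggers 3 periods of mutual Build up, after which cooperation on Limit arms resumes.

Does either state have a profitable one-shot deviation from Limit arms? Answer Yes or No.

A one-shot deviation gives 31 now, then 3 for 3 periods, then back to 18.
Gain from deviating: (31−18) today; loss: (18−3) in each of the next 3 periods.
No-deviation condition: (18−3)(β+…+β^3) ≥ 31−18, i.e. β+…+β^3 ≥ 13/15.
At β = 3/4: β+…+β^3 = 1.7344 ≥ 0.8667.
So cooperation is sustainable.

No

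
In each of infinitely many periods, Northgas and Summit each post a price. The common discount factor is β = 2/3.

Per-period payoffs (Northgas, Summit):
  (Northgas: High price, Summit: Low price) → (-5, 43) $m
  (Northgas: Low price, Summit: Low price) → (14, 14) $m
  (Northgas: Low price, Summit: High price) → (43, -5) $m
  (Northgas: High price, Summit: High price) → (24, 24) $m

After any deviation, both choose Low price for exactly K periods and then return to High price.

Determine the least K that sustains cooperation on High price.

Need Σ_{k=1}^{K} β^k ≥ (43−24)/(24−14) = 1.9000 at β = 2/3.
At K = 7 the sum is 1.8829 < 1.9000; at K = 8 it is 1.9220 ≥ 1.9000.
So the minimum punishment length is K = 8.

8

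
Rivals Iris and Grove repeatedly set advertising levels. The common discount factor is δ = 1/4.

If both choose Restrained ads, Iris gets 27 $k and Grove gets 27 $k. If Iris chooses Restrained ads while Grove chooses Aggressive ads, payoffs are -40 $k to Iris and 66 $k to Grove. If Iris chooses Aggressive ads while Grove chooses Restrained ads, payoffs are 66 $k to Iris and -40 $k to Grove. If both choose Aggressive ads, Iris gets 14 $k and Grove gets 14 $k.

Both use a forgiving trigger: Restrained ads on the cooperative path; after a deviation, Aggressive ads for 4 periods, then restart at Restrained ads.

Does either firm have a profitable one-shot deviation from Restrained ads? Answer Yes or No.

IC: δ+…+δ^4 ≥ (66−27)/(27−14) = 3.
At δ = 1/4: partial sum = 0.3320 < 3.0000. Cooperation not sustainable.

Yes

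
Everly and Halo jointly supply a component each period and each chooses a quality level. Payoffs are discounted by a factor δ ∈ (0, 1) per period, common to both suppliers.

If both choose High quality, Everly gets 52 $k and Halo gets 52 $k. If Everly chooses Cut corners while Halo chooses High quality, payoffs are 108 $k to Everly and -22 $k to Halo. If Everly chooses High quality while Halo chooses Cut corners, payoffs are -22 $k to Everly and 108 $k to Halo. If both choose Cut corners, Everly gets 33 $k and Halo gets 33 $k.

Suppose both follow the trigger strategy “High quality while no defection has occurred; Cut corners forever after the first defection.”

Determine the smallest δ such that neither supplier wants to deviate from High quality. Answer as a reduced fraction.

One-period gain from deviating is 108 − 52 = 56. The loss is 52 − 33 = 19 in every subsequent period, with present value 19·δ/(1−δ).
Deviation is unprofitable when 19·δ/(1−δ) ≥ 56, i.e. δ/(1−δ) ≥ 56/19.
Equivalently δ ≥ 56/(56+19) = 56/75.

56/75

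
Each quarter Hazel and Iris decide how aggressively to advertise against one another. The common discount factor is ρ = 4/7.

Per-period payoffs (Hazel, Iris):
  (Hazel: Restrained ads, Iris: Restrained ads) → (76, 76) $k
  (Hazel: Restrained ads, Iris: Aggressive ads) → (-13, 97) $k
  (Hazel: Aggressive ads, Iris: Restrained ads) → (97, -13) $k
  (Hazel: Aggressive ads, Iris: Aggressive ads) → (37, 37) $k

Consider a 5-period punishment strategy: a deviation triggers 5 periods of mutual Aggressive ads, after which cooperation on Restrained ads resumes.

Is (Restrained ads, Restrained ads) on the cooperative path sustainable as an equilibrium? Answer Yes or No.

Comparing payoff streams over the 6 periods until play realigns: cooperate → 76(1+ρ+…+ρ^5); deviate → 97 + 37(ρ+…+ρ^5).
Cooperation is sustained iff (76−37)(ρ+…+ρ^5) ≥ 97−76.
ρ+…+ρ^5 = 4/7·(1−(4/7)^5)/(1−4/7) = 1.2521, and (97−76)/(76−37) = 0.5385.
1.2521 ≥ 0.5385, so cooperation is sustainable.

Yes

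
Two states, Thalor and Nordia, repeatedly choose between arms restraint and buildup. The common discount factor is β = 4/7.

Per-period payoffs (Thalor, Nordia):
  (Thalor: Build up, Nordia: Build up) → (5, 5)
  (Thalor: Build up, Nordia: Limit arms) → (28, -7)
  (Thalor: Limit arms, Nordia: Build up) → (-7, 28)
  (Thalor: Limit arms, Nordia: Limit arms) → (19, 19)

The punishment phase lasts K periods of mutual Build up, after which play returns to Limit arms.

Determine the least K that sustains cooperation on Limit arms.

No profitable deviation requires (19−5)(β+…+β^K) ≥ 28−19, i.e. β+…+β^K ≥ 9/14 ≈ 0.6429.
With β = 4/7, the partial sums are K=1: 0.5714, K=2: 0.8980.
K = 2 is the first length at which the sum reaches 0.6429.

2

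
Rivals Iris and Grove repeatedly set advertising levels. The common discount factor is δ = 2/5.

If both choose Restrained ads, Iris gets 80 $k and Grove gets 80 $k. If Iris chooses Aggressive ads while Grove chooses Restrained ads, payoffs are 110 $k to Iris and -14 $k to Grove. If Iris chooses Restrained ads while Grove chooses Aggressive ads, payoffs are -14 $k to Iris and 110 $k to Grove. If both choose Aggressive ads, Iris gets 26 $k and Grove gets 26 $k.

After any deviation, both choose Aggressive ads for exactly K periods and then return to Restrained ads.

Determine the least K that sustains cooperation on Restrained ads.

2

Need Σ_{k=1}^{K} δ^k ≥ (110−80)/(80−26) = 0.5556 at δ = 2/5.
At K = 1 the sum is 0.4000 < 0.5556; at K = 2 it is 0.5600 ≥ 0.5556.
So the minimum punishment length is K = 2.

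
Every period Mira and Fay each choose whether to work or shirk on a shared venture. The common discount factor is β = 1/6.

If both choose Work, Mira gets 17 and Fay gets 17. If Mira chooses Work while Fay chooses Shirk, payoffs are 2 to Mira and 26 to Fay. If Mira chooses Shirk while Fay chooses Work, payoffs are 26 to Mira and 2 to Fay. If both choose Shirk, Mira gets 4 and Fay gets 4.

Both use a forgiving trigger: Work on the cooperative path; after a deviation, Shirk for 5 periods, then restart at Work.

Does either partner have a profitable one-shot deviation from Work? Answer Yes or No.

Yes

IC: β+…+β^5 ≥ (26−17)/(17−4) = 9/13.
At β = 1/6: partial sum = 0.2000 < 0.6923. Cooperation not sustainable.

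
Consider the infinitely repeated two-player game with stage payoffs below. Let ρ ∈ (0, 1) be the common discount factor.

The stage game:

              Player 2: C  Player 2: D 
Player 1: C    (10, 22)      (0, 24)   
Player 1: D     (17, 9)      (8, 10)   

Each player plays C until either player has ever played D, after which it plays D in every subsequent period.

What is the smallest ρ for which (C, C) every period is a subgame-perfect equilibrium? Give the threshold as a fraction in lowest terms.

Player 1: cooperation gives 10 each period; deviation gives 17 once then 8 forever.
  10/(1−ρ) ≥ 17 + 8ρ/(1−ρ) ⇒ ρ ≥ 7/9.
Player 2: cooperation gives 22 each period; deviation gives 24 once then 10 forever.
  ρ ≥ 2/14 = 1/7.
Both must hold, so the binding constraint is Player 1's: ρ ≥ 7/9.

7/9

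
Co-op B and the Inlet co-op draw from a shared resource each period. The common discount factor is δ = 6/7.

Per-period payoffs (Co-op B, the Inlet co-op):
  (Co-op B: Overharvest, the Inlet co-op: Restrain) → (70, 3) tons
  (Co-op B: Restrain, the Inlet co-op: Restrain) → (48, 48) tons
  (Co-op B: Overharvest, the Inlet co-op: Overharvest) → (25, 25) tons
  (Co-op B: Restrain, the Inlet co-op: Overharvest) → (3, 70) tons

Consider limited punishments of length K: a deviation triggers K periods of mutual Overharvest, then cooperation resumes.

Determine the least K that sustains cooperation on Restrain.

2

No profitable deviation requires (48−25)(δ+…+δ^K) ≥ 70−48, i.e. δ+…+δ^K ≥ 22/23 ≈ 0.9565.
With δ = 6/7, the partial sums are K=1: 0.8571, K=2: 1.5918.
K = 2 is the first length at which the sum reaches 0.9565.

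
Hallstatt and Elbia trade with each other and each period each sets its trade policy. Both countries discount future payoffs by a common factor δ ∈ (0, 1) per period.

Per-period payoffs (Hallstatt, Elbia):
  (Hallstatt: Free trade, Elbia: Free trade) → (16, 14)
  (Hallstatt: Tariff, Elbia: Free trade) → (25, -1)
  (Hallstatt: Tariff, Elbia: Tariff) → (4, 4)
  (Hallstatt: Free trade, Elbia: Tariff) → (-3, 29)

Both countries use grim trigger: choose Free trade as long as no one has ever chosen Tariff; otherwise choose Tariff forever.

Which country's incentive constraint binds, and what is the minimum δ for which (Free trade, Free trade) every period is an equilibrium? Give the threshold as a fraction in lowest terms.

For Hallstatt: deviation gain 25−16 = 9, per-period punishment loss 16−4 = 12. IC gives δ ≥ 9/21 = 3/7.
For Elbia: gain 15, loss 10 per period, so δ ≥ 15/25 = 3/5.
The tighter constraint is Elbia's, so cooperation needs δ ≥ 3/5.

Elbia; δ ≥ 3/5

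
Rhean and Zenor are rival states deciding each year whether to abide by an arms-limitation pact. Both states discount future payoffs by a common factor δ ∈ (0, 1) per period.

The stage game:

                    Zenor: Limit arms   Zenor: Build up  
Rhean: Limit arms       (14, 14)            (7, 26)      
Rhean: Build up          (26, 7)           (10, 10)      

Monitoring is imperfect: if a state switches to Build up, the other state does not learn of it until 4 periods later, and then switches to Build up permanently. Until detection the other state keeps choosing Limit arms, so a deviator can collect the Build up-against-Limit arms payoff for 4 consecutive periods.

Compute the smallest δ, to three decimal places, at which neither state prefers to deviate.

0.931

Deviating for the 4 undetected periods gains 26−14 = 12 per period over cooperation, then loses 14−10 = 4 per period forever once punishment starts.
Gain: 12(1 + δ + … + δ^3); loss: 4·δ^4/(1−δ).
No profitable deviation ⇔ 12(1−δ^4) ≤ 4·δ^4, i.e. δ^4 ≥ 12/(12+4) = 3/4.
Hence δ ≥ (3/4)^(1/4) ≈ 0.931.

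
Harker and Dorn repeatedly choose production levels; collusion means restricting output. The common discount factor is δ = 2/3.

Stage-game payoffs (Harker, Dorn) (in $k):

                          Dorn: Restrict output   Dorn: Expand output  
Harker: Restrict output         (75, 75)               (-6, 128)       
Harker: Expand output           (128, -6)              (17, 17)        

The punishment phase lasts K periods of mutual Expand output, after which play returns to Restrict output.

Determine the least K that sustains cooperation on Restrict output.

2

IC: δ(1−δ^K)/(1−δ) ≥ (128−75)/(75−17) = 53/58.
With δ = 2/3: need 1 − δ^K ≥ 53/58·(1−2/3)/(2/3), i.e. δ^K ≤ 0.5431.
Since (2/3)^1 = 0.6667 and (2/3)^2 = 0.4444, the smallest such K is 2.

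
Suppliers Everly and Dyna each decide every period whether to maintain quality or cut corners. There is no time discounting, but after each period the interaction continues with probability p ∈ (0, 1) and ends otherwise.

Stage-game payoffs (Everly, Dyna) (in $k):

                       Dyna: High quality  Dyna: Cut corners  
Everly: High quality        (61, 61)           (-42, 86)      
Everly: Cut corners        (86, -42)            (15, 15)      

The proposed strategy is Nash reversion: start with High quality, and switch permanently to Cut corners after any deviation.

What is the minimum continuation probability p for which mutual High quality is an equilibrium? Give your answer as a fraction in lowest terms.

25/71

Expected cooperation value is 61 + p·61 + p²·61 + … = 61/(1−p); deviation gives 86 + p·15/(1−p).
61 ≥ 86(1−p) + 15p ⇒ 71p ≥ 25 ⇒ p ≥ 25/71.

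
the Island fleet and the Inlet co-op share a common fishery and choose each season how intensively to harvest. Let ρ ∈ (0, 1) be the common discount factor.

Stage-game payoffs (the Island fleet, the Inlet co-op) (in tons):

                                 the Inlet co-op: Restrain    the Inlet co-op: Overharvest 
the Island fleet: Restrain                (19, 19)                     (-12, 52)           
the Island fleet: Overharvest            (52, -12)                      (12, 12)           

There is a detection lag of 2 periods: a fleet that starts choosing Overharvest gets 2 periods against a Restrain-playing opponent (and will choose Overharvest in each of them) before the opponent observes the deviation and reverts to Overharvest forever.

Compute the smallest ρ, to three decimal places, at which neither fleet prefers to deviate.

0.908

The best deviation is to choose Overharvest for all 2 undetected periods, earning 52 each, then 12 forever once detected.
Deviation value: 52(1−ρ^2)/(1−ρ) + 12ρ^2/(1−ρ); cooperation value: 19/(1−ρ).
IC: 19 ≥ 52(1−ρ^2) + 12ρ^2 = 52 − 40ρ^2.
So ρ^2 ≥ 33/40, giving ρ ≥ (33/40)^(1/2) ≈ 0.908.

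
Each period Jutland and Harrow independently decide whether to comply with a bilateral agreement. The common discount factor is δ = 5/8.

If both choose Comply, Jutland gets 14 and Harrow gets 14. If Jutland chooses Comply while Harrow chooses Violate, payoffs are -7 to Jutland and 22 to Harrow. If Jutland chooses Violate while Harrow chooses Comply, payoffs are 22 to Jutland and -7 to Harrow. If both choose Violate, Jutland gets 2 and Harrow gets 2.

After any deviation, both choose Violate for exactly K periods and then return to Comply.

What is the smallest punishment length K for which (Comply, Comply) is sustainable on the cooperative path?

Need Σ_{k=1}^{K} δ^k ≥ (22−14)/(14−2) = 0.6667 at δ = 5/8.
At K = 1 the sum is 0.6250 < 0.6667; at K = 2 it is 1.0156 ≥ 0.6667.
So the minimum punishment length is K = 2.

2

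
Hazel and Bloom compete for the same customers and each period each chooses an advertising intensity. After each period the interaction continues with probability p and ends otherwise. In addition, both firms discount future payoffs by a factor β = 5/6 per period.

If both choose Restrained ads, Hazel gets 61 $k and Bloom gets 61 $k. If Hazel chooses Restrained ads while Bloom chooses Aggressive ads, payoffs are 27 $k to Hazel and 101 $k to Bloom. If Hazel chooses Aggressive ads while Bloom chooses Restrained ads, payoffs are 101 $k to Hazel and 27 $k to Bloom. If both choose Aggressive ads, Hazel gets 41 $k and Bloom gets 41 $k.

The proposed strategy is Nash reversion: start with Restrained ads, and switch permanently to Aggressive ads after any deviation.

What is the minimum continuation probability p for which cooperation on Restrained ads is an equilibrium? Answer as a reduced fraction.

4/5

Expected continuation weight on next period's payoff is β·p = 5/6·p, which plays the role of the discount factor.
Cooperation requires 5/6·p ≥ (101−61)/(101−41) = 2/3, hence p ≥ 4/5.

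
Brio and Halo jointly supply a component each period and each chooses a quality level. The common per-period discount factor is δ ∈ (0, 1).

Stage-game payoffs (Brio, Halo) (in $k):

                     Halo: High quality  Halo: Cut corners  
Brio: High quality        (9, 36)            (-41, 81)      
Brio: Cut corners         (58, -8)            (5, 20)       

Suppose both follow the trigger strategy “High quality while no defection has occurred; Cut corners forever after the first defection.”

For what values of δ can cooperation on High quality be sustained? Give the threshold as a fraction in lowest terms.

Brio's threshold: (58−9)/(58−5) = 49/53.
Halo's threshold: (81−36)/(81−20) = 45/61.
49/53 > 45/61, so Brio binds and δ* = 49/53.

49/53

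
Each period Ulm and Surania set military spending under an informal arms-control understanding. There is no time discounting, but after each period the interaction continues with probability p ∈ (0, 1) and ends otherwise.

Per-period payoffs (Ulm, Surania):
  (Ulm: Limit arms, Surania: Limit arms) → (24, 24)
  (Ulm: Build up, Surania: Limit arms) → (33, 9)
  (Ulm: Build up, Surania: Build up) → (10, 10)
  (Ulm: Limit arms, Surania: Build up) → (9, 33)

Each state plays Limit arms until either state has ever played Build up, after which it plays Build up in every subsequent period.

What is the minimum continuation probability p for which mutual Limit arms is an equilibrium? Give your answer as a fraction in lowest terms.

9/23

With no time discounting, the continuation probability p plays the role of the discount factor.
Grim-trigger IC: 24/(1−p) ≥ 33 + 10p/(1−p) ⇒ p ≥ (33−24)/(33−10) = 9/23.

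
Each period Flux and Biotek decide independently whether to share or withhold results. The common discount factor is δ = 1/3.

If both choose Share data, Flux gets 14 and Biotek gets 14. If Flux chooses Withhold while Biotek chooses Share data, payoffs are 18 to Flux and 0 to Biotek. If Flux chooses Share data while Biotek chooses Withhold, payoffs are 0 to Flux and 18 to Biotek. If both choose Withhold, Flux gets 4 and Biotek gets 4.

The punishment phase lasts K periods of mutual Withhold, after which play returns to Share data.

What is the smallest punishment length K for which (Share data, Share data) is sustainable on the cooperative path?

2

Need Σ_{k=1}^{K} δ^k ≥ (18−14)/(14−4) = 0.4000 at δ = 1/3.
At K = 1 the sum is 0.3333 < 0.4000; at K = 2 it is 0.4444 ≥ 0.4000.
So the minimum punishment length is K = 2.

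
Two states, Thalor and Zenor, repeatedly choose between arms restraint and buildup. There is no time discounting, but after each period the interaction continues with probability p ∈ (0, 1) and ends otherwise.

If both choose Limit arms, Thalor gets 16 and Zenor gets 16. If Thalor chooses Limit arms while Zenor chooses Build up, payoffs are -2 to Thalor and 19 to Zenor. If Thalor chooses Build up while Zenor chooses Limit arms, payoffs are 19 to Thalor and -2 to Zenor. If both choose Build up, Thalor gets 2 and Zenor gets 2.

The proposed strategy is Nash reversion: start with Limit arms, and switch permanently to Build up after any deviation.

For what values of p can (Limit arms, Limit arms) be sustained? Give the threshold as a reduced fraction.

Expected cooperation value is 16 + p·16 + p²·16 + … = 16/(1−p); deviation gives 19 + p·2/(1−p).
16 ≥ 19(1−p) + 2p ⇒ 17p ≥ 3 ⇒ p ≥ 3/17.

3/17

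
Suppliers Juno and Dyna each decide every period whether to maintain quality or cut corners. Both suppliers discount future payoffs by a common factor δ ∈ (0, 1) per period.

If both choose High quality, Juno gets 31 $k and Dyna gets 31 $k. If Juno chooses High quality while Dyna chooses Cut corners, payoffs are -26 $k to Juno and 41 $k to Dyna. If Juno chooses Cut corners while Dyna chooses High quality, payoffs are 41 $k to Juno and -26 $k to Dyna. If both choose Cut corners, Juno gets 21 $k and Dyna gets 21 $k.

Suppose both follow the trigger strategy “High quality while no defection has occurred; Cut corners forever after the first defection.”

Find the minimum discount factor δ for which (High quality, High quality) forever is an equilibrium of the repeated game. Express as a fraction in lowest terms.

One-period gain from deviating is 41 − 31 = 10. The loss is 31 − 21 = 10 in every subsequent period, with present value 10·δ/(1−δ).
Deviation is unprofitable when 10·δ/(1−δ) ≥ 10, i.e. δ/(1−δ) ≥ 1.
Equivalently δ ≥ 10/(10+10) = 1/2.

1/2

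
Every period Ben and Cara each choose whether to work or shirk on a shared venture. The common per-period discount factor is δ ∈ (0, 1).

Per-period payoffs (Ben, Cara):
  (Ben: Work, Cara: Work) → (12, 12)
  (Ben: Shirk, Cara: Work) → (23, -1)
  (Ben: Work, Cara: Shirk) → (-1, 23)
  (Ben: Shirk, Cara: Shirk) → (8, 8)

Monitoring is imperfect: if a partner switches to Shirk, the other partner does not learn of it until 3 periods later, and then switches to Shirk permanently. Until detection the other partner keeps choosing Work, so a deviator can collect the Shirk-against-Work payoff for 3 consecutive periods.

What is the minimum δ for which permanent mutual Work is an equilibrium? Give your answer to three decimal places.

0.902

The best deviation is to choose Shirk for all 3 undetected periods, earning 23 each, then 8 forever once detected.
Deviation value: 23(1−δ^3)/(1−δ) + 8δ^3/(1−δ); cooperation value: 12/(1−δ).
IC: 12 ≥ 23(1−δ^3) + 8δ^3 = 23 − 15δ^3.
So δ^3 ≥ 11/15, giving δ ≥ (11/15)^(1/3) ≈ 0.902.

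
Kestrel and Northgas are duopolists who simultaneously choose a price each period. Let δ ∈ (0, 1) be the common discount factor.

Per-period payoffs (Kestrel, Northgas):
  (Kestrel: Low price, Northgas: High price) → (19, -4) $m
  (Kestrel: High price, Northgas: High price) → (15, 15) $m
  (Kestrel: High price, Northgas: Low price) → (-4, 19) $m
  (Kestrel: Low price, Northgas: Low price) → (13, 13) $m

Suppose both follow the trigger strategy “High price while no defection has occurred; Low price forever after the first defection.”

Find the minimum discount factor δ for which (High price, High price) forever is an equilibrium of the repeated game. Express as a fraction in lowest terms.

2/3

One-period gain from deviating is 19 − 15 = 4. The loss is 15 − 13 = 2 in every subsequent period, with present value 2·δ/(1−δ).
Deviation is unprofitable when 2·δ/(1−δ) ≥ 4, i.e. δ/(1−δ) ≥ 2.
Equivalently δ ≥ 4/(4+2) = 2/3.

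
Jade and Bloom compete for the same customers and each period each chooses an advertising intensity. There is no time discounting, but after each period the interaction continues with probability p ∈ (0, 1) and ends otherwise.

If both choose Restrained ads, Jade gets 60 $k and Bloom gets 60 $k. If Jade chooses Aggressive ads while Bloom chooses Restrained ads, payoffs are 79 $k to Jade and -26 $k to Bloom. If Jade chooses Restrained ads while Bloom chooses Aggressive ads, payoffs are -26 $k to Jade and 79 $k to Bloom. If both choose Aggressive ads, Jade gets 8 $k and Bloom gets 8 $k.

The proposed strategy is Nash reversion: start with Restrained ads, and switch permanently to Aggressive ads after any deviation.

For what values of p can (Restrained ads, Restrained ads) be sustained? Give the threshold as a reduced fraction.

Expected cooperation value is 60 + p·60 + p²·60 + … = 60/(1−p); deviation gives 79 + p·8/(1−p).
60 ≥ 79(1−p) + 8p ⇒ 71p ≥ 19 ⇒ p ≥ 19/71.

19/71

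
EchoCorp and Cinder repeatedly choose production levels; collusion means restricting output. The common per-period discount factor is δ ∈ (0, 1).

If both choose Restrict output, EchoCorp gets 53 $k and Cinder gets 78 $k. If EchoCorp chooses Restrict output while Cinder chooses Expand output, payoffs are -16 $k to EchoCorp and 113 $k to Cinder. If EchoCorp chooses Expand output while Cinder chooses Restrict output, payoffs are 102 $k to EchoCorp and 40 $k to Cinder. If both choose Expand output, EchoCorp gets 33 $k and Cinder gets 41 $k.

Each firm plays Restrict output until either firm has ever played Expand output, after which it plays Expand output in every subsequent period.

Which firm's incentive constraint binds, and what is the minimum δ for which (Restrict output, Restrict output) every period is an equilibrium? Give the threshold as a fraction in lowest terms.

EchoCorp; δ ≥ 49/69

EchoCorp: cooperation gives 53 each period; deviation gives 102 once then 33 forever.
  53/(1−δ) ≥ 102 + 33δ/(1−δ) ⇒ δ ≥ 49/69.
Cinder: cooperation gives 78 each period; deviation gives 113 once then 41 forever.
  δ ≥ 35/72.
Both must hold, so the binding constraint is EchoCorp's: δ ≥ 49/69.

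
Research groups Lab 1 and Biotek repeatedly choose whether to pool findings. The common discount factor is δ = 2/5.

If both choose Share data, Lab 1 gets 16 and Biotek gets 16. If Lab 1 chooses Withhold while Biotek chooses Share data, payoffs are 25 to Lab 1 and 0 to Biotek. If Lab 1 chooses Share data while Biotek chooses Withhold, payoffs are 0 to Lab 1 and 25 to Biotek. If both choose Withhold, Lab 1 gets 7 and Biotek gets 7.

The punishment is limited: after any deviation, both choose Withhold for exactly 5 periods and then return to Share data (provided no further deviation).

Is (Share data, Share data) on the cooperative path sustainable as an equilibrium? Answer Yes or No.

No

IC: δ+…+δ^5 ≥ (25−16)/(16−7) = 1.
At δ = 2/5: partial sum = 0.6598 < 1.0000. Cooperation not sustainable.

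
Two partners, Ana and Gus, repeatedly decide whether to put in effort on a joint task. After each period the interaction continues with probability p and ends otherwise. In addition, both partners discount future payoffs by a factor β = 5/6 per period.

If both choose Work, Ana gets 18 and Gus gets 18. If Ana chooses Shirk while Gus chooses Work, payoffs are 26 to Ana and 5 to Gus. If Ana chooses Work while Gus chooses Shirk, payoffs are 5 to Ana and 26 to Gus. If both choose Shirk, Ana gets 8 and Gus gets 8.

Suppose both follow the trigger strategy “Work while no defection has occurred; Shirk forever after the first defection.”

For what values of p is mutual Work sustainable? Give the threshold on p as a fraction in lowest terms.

8/15

Expected continuation weight on next period's payoff is β·p = 5/6·p, which plays the role of the discount factor.
Cooperation requires 5/6·p ≥ (26−18)/(26−8) = 4/9, hence p ≥ 8/15.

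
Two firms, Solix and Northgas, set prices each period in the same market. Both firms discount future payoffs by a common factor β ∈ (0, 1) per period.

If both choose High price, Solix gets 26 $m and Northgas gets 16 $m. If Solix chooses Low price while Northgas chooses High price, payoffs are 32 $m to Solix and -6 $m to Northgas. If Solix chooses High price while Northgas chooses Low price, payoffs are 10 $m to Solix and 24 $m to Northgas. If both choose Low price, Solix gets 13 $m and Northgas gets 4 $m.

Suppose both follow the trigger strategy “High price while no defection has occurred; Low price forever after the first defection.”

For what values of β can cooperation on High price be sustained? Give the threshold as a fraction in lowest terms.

Solix: cooperation gives 26 each period; deviation gives 32 once then 13 forever.
  26/(1−β) ≥ 32 + 13β/(1−β) ⇒ β ≥ 6/19.
Northgas: cooperation gives 16 each period; deviation gives 24 once then 4 forever.
  β ≥ 8/20 = 2/5.
Both must hold, so the binding constraint is Northgas's: β ≥ 2/5.

2/5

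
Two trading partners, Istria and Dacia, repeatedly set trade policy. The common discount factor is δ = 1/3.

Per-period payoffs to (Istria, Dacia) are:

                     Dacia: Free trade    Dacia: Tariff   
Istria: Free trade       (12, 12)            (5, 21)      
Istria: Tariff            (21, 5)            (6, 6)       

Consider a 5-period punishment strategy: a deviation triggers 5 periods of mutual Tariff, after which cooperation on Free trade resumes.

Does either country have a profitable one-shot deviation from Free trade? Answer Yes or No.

Yes

Comparing payoff streams over the 6 periods until play realigns: cooperate → 12(1+δ+…+δ^5); deviate → 21 + 6(δ+…+δ^5).
Cooperation is sustained iff (12−6)(δ+…+δ^5) ≥ 21−12.
δ+…+δ^5 = 1/3·(1−(1/3)^5)/(1−1/3) = 0.4979, and (21−12)/(12−6) = 1.5000.
0.4979 < 1.5000, so cooperation is not sustainable.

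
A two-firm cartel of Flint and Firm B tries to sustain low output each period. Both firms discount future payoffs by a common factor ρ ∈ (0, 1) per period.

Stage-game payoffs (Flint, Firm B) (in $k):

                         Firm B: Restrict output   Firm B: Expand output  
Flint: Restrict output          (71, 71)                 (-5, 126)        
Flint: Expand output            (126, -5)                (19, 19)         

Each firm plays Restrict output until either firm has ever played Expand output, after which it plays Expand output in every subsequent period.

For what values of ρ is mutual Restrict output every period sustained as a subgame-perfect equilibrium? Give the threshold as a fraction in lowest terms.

Cooperation forever yields 71 each period: 71/(1−ρ).
Deviating yields 126 once, then 19 forever: 126 + 19ρ/(1−ρ).
No profitable deviation requires 71/(1−ρ) ≥ 126 + 19ρ/(1−ρ).
Multiplying by (1−ρ): 71 ≥ 126(1−ρ) + 19ρ = 126 − 107ρ.
So 107ρ ≥ 55, i.e. ρ ≥ 55/107.

55/107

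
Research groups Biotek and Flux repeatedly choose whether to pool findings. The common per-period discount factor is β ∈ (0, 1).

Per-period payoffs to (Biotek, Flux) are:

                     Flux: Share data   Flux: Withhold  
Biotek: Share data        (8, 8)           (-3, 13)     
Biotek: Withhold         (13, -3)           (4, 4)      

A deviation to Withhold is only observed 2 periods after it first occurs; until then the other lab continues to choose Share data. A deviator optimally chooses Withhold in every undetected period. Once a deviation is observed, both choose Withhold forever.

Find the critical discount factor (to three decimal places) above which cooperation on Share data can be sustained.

0.745

A deviator earns 13 for 2 periods, then 4 forever; cooperating earns 8 forever. Multiplying the IC by (1−β):
8 ≥ 13(1−β^2) + 4β^2, so 9·β^2 ≥ 5 and β^2 ≥ 5/9.
β ≥ (5/9)^(1/2) ≈ 0.745.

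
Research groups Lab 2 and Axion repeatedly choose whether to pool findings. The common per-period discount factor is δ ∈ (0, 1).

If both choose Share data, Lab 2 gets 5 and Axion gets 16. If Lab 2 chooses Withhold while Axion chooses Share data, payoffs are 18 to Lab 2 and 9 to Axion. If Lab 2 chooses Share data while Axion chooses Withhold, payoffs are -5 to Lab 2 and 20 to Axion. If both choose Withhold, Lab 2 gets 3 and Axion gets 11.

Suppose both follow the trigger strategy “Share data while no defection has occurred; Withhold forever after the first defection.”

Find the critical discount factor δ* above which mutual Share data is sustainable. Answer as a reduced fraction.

For Lab 2: deviation gain 18−5 = 13, per-period punishment loss 5−3 = 2. IC gives δ ≥ 13/15.
For Axion: gain 4, loss 5 per period, so δ ≥ 4/9.
The tighter constraint is Lab 2's, so cooperation needs δ ≥ 13/15.

13/15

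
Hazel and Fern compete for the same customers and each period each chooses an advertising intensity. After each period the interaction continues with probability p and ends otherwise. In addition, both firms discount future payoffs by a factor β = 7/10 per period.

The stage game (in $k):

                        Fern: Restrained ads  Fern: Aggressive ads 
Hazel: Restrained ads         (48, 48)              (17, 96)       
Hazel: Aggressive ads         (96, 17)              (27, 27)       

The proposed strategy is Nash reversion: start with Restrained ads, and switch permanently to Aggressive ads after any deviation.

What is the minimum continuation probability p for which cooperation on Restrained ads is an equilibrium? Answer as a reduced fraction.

Expected continuation weight on next period's payoff is β·p = 7/10·p, which plays the role of the discount factor.
Cooperation requires 7/10·p ≥ (96−48)/(96−27) = 16/23, hence p ≥ 160/161.

160/161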